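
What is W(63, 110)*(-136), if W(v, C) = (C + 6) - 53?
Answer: -8568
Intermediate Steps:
W(v, C) = -47 + C (W(v, C) = (6 + C) - 53 = -47 + C)
W(63, 110)*(-136) = (-47 + 110)*(-136) = 63*(-136) = -8568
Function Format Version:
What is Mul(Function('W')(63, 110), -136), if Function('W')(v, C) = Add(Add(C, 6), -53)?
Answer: -8568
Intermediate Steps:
Function('W')(v, C) = Add(-47, C) (Function('W')(v, C) = Add(Add(6, C), -53) = Add(-47, C))
Mul(Function('W')(63, 110), -136) = Mul(Add(-47, 110), -136) = Mul(63, -136) = -8568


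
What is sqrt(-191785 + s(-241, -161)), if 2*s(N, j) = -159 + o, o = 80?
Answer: I*sqrt(767298)/2 ≈ 437.98*I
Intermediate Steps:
s(N, j) = -79/2 (s(N, j) = (-159 + 80)/2 = (1/2)*(-79) = -79/2)
sqrt(-191785 + s(-241, -161)) = sqrt(-191785 - 79/2) = sqrt(-383649/2) = I*sqrt(767298)/2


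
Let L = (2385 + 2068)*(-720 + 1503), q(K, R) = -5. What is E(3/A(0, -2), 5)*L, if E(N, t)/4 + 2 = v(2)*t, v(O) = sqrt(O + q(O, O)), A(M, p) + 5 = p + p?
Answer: -27893592 + 69733980*I*sqrt(3) ≈ -2.7894e+7 + 1.2078e+8*I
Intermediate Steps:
A(M, p) = -5 + 2*p (A(M, p) = -5 + (p + p) = -5 + 2*p)
v(O) = sqrt(-5 + O) (v(O) = sqrt(O - 5) = sqrt(-5 + O))
L = 3486699 (L = 4453*783 = 3486699)
E(N, t) = -8 + 4*I*t*sqrt(3) (E(N, t) = -8 + 4*(sqrt(-5 + 2)*t) = -8 + 4*(sqrt(-3)*t) = -8 + 4*((I*sqrt(3))*t) = -8 + 4*(I*t*sqrt(3)) = -8 + 4*I*t*sqrt(3))
E(3/A(0, -2), 5)*L = (-8 + 4*I*5*sqrt(3))*3486699 = (-8 + 20*I*sqrt(3))*3486699 = -27893592 + 69733980*I*sqrt(3)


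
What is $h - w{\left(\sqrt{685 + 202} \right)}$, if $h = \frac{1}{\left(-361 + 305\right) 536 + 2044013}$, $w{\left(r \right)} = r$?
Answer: $\frac{1}{2013997} - \sqrt{887} \approx -29.783$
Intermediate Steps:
$h = \frac{1}{2013997}$ ($h = \frac{1}{\left(-56\right) 536 + 2044013} = \frac{1}{-30016 + 2044013} = \frac{1}{2013997} \approx 4.9652 \cdot 10^{-7}$)
$h - w{\left(\sqrt{685 + 202} \right)} = \frac{1}{2013997} - \sqrt{685 + 202} = \frac{1}{2013997} - \sqrt{887}$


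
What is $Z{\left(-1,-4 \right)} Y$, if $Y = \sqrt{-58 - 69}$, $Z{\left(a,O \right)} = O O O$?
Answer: $- 64 i \sqrt{127} \approx - 721.24 i$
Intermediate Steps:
$Z{\left(a,O \right)} = O^{3}$ ($Z{\left(a,O \right)} = O^{2} O = O^{3}$)
$Y = i \sqrt{127}$ ($Y = \sqrt{-127} = i \sqrt{127} \approx 11.269 i$)
$Z{\left(-1,-4 \right)} Y = \left(-4\right)^{3} i \sqrt{127} = - 64 i \sqrt{127}$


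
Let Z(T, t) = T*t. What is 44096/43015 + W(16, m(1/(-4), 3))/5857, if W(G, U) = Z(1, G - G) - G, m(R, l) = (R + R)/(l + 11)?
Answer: 257582032/251938855 ≈ 1.0224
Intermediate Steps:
m(R, l) = 2*R/(11 + l) (m(R, l) = (2*R)/(11 + l) = 2*R/(11 + l))
W(G, U) = -G (W(G, U) = 1*(G - G) - G = 1*0 - G = 0 - G = -G)
44096/43015 + W(16, m(1/(-4), 3))/5857 = 44096/43015 - 1*16/5857 = 44096*(1/43015) - 16*1/5857 = 44096/43015 - 16/5857 = 257582032/251938855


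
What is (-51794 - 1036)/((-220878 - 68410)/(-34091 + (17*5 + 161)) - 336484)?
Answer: 894015675/5694005846 ≈ 0.15701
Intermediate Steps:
(-51794 - 1036)/((-220878 - 68410)/(-34091 + (17*5 + 161)) - 336484) = -52830/(-289288/(-34091 + (85 + 161)) - 336484) = -52830/(-289288/(-34091 + 246) - 336484) = -52830/(-289288/(-33845) - 336484) = -52830/(-289288*(-1/33845) - 336484) = -52830/(289288/33845 - 336484) = -52830/(-11388011692/33845) = -52830*(-33845/11388011692) = 894015675/5694005846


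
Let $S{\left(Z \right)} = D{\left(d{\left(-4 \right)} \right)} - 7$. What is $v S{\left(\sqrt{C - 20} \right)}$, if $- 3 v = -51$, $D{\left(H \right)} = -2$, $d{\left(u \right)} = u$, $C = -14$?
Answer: $-153$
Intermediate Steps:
$S{\left(Z \right)} = -9$ ($S{\left(Z \right)} = -2 - 7 = -9$)
$v = 17$ ($v = \left(- \frac{1}{3}\right) \left(-51\right) = 17$)
$v S{\left(\sqrt{C - 20} \right)} = 17 \left(-9\right) = -153$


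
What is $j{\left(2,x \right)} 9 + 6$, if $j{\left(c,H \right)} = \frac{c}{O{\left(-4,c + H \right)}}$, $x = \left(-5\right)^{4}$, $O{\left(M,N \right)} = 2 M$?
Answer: $\frac{15}{4} \approx 3.75$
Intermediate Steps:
$x = 625$
$j{\left(c,H \right)} = - \frac{c}{8}$ ($j{\left(c,H \right)} = \frac{c}{2 \left(-4\right)} = \frac{c}{-8} = c \left(- \frac{1}{8}\right) = - \frac{c}{8}$)
$j{\left(2,x \right)} 9 + 6 = \left(- \frac{1}{8}\right) 2 \cdot 9 + 6 = \left(- \frac{1}{4}\right) 9 + 6 = - \frac{9}{4} + 6 = \frac{15}{4}$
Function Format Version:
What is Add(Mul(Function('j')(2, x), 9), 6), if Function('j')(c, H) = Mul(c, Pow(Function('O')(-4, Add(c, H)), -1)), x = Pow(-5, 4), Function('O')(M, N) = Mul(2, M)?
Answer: Rational(15, 4) ≈ 3.7500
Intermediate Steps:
x = 625
Function('j')(c, H) = Mul(Rational(-1, 8), c) (Function('j')(c, H) = Mul(c, Pow(Mul(2, -4), -1)) = Mul(c, Pow(-8, -1)) = Mul(c, Rational(-1, 8)) = Mul(Rational(-1, 8), c))
Add(Mul(Function('j')(2, x), 9), 6) = Add(Mul(Mul(Rational(-1, 8), 2), 9), 6) = Add(Mul(Rational(-1, 4), 9), 6) = Add(Rational(-9, 4), 6) = Rational(15, 4)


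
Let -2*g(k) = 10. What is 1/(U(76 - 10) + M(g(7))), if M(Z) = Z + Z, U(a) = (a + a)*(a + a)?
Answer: 1/17414 ≈ 5.7425e-5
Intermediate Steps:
g(k) = -5 (g(k) = -½*10 = -5)
U(a) = 4*a² (U(a) = (2*a)*(2*a) = 4*a²)
M(Z) = 2*Z
1/(U(76 - 10) + M(g(7))) = 1/(4*(76 - 10)² + 2*(-5)) = 1/(4*66² - 10) = 1/(4*4356 - 10) = 1/(17424 - 10) = 1/17414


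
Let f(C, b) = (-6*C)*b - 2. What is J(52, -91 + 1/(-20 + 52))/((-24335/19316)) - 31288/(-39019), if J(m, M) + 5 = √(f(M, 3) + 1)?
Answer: 905969700/189905473 - 4829*√26183/24335 ≈ -27.339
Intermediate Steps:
f(C, b) = -2 - 6*C*b (f(C, b) = -6*C*b - 2 = -2 - 6*C*b)
J(m, M) = -5 + √(-1 - 18*M) (J(m, M) = -5 + √((-2 - 6*M*3) + 1) = -5 + √((-2 - 18*M) + 1) = -5 + √(-1 - 18*M))
J(52, -91 + 1/(-20 + 52))/((-24335/19316)) - 31288/(-39019) = (-5 + √(-1 - 18*(-91 + 1/(-20 + 52))))/((-24335/19316)) - 31288/(-39019) = (-5 + √(-1 - 18*(-91 + 1/32)))/((-24335*1/19316)) - 31288*(-1/39019) = (-5 + √(-1 - 18*(-91 + 1/32)))/(-24335/19316) + 31288/39019 = (-5 + √(-1 - 18*(-2911/32)))*(-19316/24335) + 31288/39019 = (-5 + √(-1 + 26199/16))*(-19316/24335) + 31288/39019 = (-5 + √(26183/16))*(-19316/24335) + 31288/39019 = (-5 + √26183/4)*(-19316/24335) + 31288/39019 = (19316/4867 - 4829*√26183/24335) + 31288/39019 = 905969700/189905473 - 4829*√26183/24335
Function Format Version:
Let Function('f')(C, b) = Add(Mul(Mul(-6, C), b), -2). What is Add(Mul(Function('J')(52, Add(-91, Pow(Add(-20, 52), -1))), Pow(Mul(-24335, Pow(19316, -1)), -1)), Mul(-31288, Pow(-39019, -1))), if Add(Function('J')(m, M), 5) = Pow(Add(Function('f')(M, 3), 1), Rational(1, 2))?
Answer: Add(Rational(905969700, 189905473), Mul(Rational(-4829, 24335), Pow(26183, Rational(1, 2)))) ≈ -27.339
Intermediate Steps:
Function('f')(C, b) = Add(-2, Mul(-6, C, b)) (Function('f')(C, b) = Add(Mul(-6, C, b), -2) = Add(-2, Mul(-6, C, b)))
Function('J')(m, M) = Add(-5, Pow(Add(-1, Mul(-18, M)), Rational(1, 2))) (Function('J')(m, M) = Add(-5, Pow(Add(Add(-2, Mul(-6, M, 3)), 1), Rational(1, 2))) = Add(-5, Pow(Add(Add(-2, Mul(-18, M)), 1), Rational(1, 2))) = Add(-5, Pow(Add(-1, Mul(-18, M)), Rational(1, 2))))
Add(Mul(Function('J')(52, Add(-91, Pow(Add(-20, 52), -1))), Pow(Mul(-24335, Pow(19316, -1)), -1)), Mul(-31288, Pow(-39019, -1))) = Add(Mul(Add(-5, Pow(Add(-1, Mul(-18, Add(-91, Pow(Add(-20, 52), -1)))), Rational(1, 2))), Pow(Mul(-24335, Pow(19316, -1)), -1)), Mul(-31288, Pow(-39019, -1))) = Add(Mul(Add(-5, Pow(Add(-1, Mul(-18, Add(-91, Pow(32, -1)))), Rational(1, 2))), Pow(Mul(-24335, Rational(1, 19316)), -1)), Mul(-31288, Rational(-1, 39019))) = Add(Mul(Add(-5, Pow(Add(-1, Mul(-18, Add(-91, Rational(1, 32)))), Rational(1, 2))), Pow(Rational(-24335, 19316), -1)), Rational(31288, 39019)) = Add(Mul(Add(-5, Pow(Add(-1, Mul(-18, Rational(-2911, 32))), Rational(1, 2))), Rational(-19316, 24335)), Rational(31288, 39019)) = Add(Mul(Add(-5, Pow(Add(-1, Rational(26199, 16)), Rational(1, 2))), Rational(-19316, 24335)), Rational(31288, 39019)) = Add(Mul(Add(-5, Pow(Rational(26183, 16), Rational(1, 2))), Rational(-19316, 24335)), Rational(31288, 39019)) = Add(Mul(Add(-5, Mul(Rational(1, 4), Pow(26183, Rational(1, 2)))), Rational(-19316, 24335)), Rational(31288, 39019)) = Add(Add(Rational(19316, 4867), Mul(Rational(-4829, 24335), Pow(26183, Rational(1, 2)))), Rational(31288, 39019)) = Add(Rational(905969700, 189905473), Mul(Rational(-4829, 24335), Pow(26183, Rational(1, 2))))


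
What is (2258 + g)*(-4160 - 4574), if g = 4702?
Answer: -60788640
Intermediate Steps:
(2258 + g)*(-4160 - 4574) = (2258 + 4702)*(-4160 - 4574) = 6960*(-8734) = -60788640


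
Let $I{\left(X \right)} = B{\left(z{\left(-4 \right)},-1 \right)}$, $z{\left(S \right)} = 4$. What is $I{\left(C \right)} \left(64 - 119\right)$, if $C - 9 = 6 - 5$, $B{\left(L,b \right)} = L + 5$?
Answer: $-495$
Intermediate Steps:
$B{\left(L,b \right)} = 5 + L$
$C = 10$ ($C = 9 + \left(6 - 5\right) = 9 + 1 = 10$)
$I{\left(X \right)} = 9$ ($I{\left(X \right)} = 5 + 4 = 9$)
$I{\left(C \right)} \left(64 - 119\right) = 9 \left(64 - 119\right) = 9 \left(-55\right) = -495$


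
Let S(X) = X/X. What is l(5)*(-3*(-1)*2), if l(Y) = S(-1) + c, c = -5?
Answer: -24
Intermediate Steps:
S(X) = 1
l(Y) = -4 (l(Y) = 1 - 5 = -4)
l(5)*(-3*(-1)*2) = -4*(-3*(-1))*2 = -12*2 = -4*6 = -24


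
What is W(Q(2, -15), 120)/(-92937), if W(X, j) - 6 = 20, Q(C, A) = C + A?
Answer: -2/7149 ≈ -0.00027976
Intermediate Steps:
Q(C, A) = A + C
W(X, j) = 26 (W(X, j) = 6 + 20 = 26)
W(Q(2, -15), 120)/(-92937) = 26/(-92937) = 26*(-1/92937) = -2/7149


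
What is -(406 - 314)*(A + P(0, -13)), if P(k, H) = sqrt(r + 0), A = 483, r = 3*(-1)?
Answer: -44436 - 92*I*sqrt(3) ≈ -44436.0 - 159.35*I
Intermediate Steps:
r = -3
P(k, H) = I*sqrt(3) (P(k, H) = sqrt(-3 + 0) = sqrt(-3) = I*sqrt(3))
-(406 - 314)*(A + P(0, -13)) = -(406 - 314)*(483 + I*sqrt(3)) = -92*(483 + I*sqrt(3)) = -(44436 + 92*I*sqrt(3)) = -44436 - 92*I*sqrt(3)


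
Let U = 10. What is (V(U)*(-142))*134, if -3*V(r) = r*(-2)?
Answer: -380560/3 ≈ -1.2685e+5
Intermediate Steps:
V(r) = 2*r/3 (V(r) = -r*(-2)/3 = -(-2)*r/3 = 2*r/3)
(V(U)*(-142))*134 = (((⅔)*10)*(-142))*134 = ((20/3)*(-142))*134 = -2840/3*134 = -380560/3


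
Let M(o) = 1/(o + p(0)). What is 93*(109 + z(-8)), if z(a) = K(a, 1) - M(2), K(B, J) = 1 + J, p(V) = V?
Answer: 20553/2 ≈ 10277.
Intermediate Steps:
M(o) = 1/o (M(o) = 1/(o + 0) = 1/o)
z(a) = 3/2 (z(a) = (1 + 1) - 1/2 = 2 - 1*1/2 = 2 - 1/2 = 3/2)
93*(109 + z(-8)) = 93*(109 + 3/2) = 93*(221/2) = 20553/2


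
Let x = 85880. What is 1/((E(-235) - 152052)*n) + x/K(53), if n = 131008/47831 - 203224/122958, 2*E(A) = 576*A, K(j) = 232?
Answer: 2511389510116088593/6784377887071760 ≈ 370.17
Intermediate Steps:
E(A) = 288*A (E(A) = (576*A)/2 = 288*A)
n = 3194037260/2940602049 (n = 131008*(1/47831) - 203224*1/122958 = 131008/47831 - 101612/61479 = 3194037260/2940602049 ≈ 1.0862)
1/((E(-235) - 152052)*n) + x/K(53) = 1/((288*(-235) - 152052)*(3194037260/2940602049)) + 85880/232 = (2940602049/3194037260)/(-67680 - 152052) + 85880*(1/232) = (2940602049/3194037260)/(-219732) + 10735/29 = -1/219732*2940602049/3194037260 + 10735/29 = -980200683/233944065071440 + 10735/29 = 2511389510116088593/6784377887071760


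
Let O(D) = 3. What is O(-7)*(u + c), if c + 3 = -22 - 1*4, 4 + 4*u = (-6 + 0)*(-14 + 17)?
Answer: -207/2 ≈ -103.50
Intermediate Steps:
u = -11/2 (u = -1 + ((-6 + 0)*(-14 + 17))/4 = -1 + (-6*3)/4 = -1 + (¼)*(-18) = -1 - 9/2 = -11/2 ≈ -5.5000)
c = -29 (c = -3 + (-22 - 1*4) = -3 + (-22 - 4) = -3 - 26 = -29)
O(-7)*(u + c) = 3*(-11/2 - 29) = 3*(-69/2) = -207/2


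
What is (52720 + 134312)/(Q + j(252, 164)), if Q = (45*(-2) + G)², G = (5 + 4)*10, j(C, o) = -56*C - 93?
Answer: -62344/4735 ≈ -13.167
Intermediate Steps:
j(C, o) = -93 - 56*C
G = 90 (G = 9*10 = 90)
Q = 0 (Q = (45*(-2) + 90)² = (-90 + 90)² = 0² = 0)
(52720 + 134312)/(Q + j(252, 164)) = (52720 + 134312)/(0 + (-93 - 56*252)) = 187032/(0 + (-93 - 14112)) = 187032/(0 - 14205) = 187032/(-14205) = 187032*(-1/14205) = -62344/4735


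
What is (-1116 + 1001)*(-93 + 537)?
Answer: -51060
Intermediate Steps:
(-1116 + 1001)*(-93 + 537) = -115*444 = -51060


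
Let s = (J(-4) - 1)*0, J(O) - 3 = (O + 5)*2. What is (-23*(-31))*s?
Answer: 0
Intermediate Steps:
J(O) = 13 + 2*O (J(O) = 3 + (O + 5)*2 = 3 + (5 + O)*2 = 3 + (10 + 2*O) = 13 + 2*O)
s = 0 (s = ((13 + 2*(-4)) - 1)*0 = ((13 - 8) - 1)*0 = (5 - 1)*0 = 4*0 = 0)
(-23*(-31))*s = -23*(-31)*0 = 713*0 = 0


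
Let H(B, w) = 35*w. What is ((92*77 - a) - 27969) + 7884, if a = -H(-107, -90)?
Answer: -16151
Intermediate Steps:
a = 3150 (a = -35*(-90) = -1*(-3150) = 3150)
((92*77 - a) - 27969) + 7884 = ((92*77 - 1*3150) - 27969) + 7884 = ((7084 - 3150) - 27969) + 7884 = (3934 - 27969) + 7884 = -24035 + 7884 = -16151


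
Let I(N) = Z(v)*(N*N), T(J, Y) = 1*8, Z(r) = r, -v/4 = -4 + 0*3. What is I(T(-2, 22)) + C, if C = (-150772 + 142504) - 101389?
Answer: -108633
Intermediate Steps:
v = 16 (v = -4*(-4 + 0*3) = -4*(-4 + 0) = -4*(-4) = 16)
T(J, Y) = 8
I(N) = 16*N² (I(N) = 16*(N*N) = 16*N²)
C = -109657 (C = -8268 - 101389 = -109657)
I(T(-2, 22)) + C = 16*8² - 109657 = 16*64 - 109657 = 1024 - 109657 = -108633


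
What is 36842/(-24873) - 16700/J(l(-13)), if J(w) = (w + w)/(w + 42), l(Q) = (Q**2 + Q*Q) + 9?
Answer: -80804019124/8630931 ≈ -9362.1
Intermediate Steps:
l(Q) = 9 + 2*Q**2 (l(Q) = (Q**2 + Q**2) + 9 = 2*Q**2 + 9 = 9 + 2*Q**2)
J(w) = 2*w/(42 + w) (J(w) = (2*w)/(42 + w) = 2*w/(42 + w))
36842/(-24873) - 16700/J(l(-13)) = 36842/(-24873) - 16700*(42 + (9 + 2*(-13)**2))/(2*(9 + 2*(-13)**2)) = 36842*(-1/24873) - 16700*(42 + (9 + 2*169))/(2*(9 + 2*169)) = -36842/24873 - 16700*(42 + (9 + 338))/(2*(9 + 338)) = -36842/24873 - 16700/(2*347/(42 + 347)) = -36842/24873 - 16700/(2*347/389) = -36842/24873 - 16700/(2*347*(1/389)) = -36842/24873 - 16700/694/389 = -36842/24873 - 16700*389/694 = -36842/24873 - 3248150/347 = -80804019124/8630931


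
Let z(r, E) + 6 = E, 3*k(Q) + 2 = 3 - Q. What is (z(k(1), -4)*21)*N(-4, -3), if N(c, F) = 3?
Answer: -630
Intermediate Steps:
k(Q) = 1/3 - Q/3 (k(Q) = -2/3 + (3 - Q)/3 = -2/3 + (1 - Q/3) = 1/3 - Q/3)
z(r, E) = -6 + E
(z(k(1), -4)*21)*N(-4, -3) = ((-6 - 4)*21)*3 = -10*21*3 = -210*3 = -630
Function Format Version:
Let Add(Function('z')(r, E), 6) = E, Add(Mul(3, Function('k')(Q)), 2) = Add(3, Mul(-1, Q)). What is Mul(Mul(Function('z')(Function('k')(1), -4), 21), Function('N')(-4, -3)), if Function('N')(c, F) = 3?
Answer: -630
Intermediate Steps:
Function('k')(Q) = Add(Rational(1, 3), Mul(Rational(-1, 3), Q)) (Function('k')(Q) = Add(Rational(-2, 3), Mul(Rational(1, 3), Add(3, Mul(-1, Q)))) = Add(Rational(-2, 3), Add(1, Mul(Rational(-1, 3), Q))) = Add(Rational(1, 3), Mul(Rational(-1, 3), Q)))
Function('z')(r, E) = Add(-6, E)
Mul(Mul(Function('z')(Function('k')(1), -4), 21), Function('N')(-4, -3)) = Mul(Mul(Add(-6, -4), 21), 3) = Mul(Mul(-10, 21), 3) = Mul(-210, 3) = -630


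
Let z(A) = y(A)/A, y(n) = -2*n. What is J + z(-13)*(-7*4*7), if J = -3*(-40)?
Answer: 512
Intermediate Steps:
J = 120
z(A) = -2 (z(A) = (-2*A)/A = -2)
J + z(-13)*(-7*4*7) = 120 - 2*(-7*4)*7 = 120 - (-56)*7 = 120 - 2*(-196) = 120 + 392 = 512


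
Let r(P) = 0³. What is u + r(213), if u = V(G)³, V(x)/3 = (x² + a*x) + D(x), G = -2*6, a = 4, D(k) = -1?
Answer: 23149125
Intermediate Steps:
r(P) = 0
G = -12
V(x) = -3 + 3*x² + 12*x (V(x) = 3*((x² + 4*x) - 1) = 3*(-1 + x² + 4*x) = -3 + 3*x² + 12*x)
u = 23149125 (u = (-3 + 3*(-12)² + 12*(-12))³ = (-3 + 3*144 - 144)³ = (-3 + 432 - 144)³ = 285³ = 23149125)
u + r(213) = 23149125 + 0 = 23149125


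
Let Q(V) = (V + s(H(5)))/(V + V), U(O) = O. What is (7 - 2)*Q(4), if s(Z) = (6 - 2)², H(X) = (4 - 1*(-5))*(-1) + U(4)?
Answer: 25/2 ≈ 12.500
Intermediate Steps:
H(X) = -5 (H(X) = (4 - 1*(-5))*(-1) + 4 = (4 + 5)*(-1) + 4 = 9*(-1) + 4 = -9 + 4 = -5)
s(Z) = 16 (s(Z) = 4² = 16)
Q(V) = (16 + V)/(2*V) (Q(V) = (V + 16)/(V + V) = (16 + V)/((2*V)) = (16 + V)*(1/(2*V)) = (16 + V)/(2*V))
(7 - 2)*Q(4) = (7 - 2)*((½)*(16 + 4)/4) = 5*((½)*(¼)*20) = 5*(5/2) = 25/2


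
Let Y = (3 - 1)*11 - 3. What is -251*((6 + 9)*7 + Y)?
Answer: -31124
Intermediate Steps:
Y = 19 (Y = 2*11 - 3 = 22 - 3 = 19)
-251*((6 + 9)*7 + Y) = -251*((6 + 9)*7 + 19) = -251*(15*7 + 19) = -251*(105 + 19) = -251*124 = -31124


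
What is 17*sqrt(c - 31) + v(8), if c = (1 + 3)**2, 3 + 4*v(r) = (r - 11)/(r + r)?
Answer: -51/64 + 17*I*sqrt(15) ≈ -0.79688 + 65.841*I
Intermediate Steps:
v(r) = -3/4 + (-11 + r)/(8*r) (v(r) = -3/4 + ((r - 11)/(r + r))/4 = -3/4 + ((-11 + r)/((2*r)))/4 = -3/4 + ((-11 + r)*(1/(2*r)))/4 = -3/4 + ((-11 + r)/(2*r))/4 = -3/4 + (-11 + r)/(8*r))
c = 16 (c = 4**2 = 16)
17*sqrt(c - 31) + v(8) = 17*sqrt(16 - 31) + (1/8)*(-11 - 5*8)/8 = 17*sqrt(-15) + (1/8)*(1/8)*(-11 - 40) = 17*(I*sqrt(15)) + (1/8)*(1/8)*(-51) = 17*I*sqrt(15) - 51/64 = -51/64 + 17*I*sqrt(15)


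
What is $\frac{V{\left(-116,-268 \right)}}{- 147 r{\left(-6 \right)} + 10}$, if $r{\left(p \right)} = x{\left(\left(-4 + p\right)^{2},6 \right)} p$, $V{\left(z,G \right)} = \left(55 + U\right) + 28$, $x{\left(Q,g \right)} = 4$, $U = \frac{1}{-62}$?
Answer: $\frac{5145}{219356} \approx 0.023455$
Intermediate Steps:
$U = - \frac{1}{62} \approx -0.016129$
$V{\left(z,G \right)} = \frac{5145}{62}$ ($V{\left(z,G \right)} = \left(55 - \frac{1}{62}\right) + 28 = \frac{3409}{62} + 28 = \frac{5145}{62}$)
$r{\left(p \right)} = 4 p$
$\frac{V{\left(-116,-268 \right)}}{- 147 r{\left(-6 \right)} + 10} = \frac{5145}{62 \left(- 147 \cdot 4 \left(-6\right) + 10\right)} = \frac{5145}{62 \left(\left(-147\right) \left(-24\right) + 10\right)} = \frac{5145}{62 \left(3528 + 10\right)} = \frac{5145}{62 \cdot 3538} = \frac{5145}{62} \cdot \frac{1}{3538} = \frac{5145}{219356}$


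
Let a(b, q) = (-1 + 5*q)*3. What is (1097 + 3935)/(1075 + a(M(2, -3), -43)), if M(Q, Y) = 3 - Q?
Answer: 5032/427 ≈ 11.785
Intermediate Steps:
a(b, q) = -3 + 15*q
(1097 + 3935)/(1075 + a(M(2, -3), -43)) = (1097 + 3935)/(1075 + (-3 + 15*(-43))) = 5032/(1075 + (-3 - 645)) = 5032/(1075 - 648) = 5032/427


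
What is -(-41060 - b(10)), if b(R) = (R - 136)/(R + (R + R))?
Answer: 205279/5 ≈ 41056.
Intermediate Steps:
b(R) = (-136 + R)/(3*R) (b(R) = (-136 + R)/(R + 2*R) = (-136 + R)/((3*R)) = (-136 + R)*(1/(3*R)) = (-136 + R)/(3*R))
-(-41060 - b(10)) = -(-41060 - (-136 + 10)/(3*10)) = -(-41060 - (-126)/(3*10)) = -(-41060 - 1*(-21/5)) = -(-41060 + 21/5) = -1*(-205279/5) = 205279/5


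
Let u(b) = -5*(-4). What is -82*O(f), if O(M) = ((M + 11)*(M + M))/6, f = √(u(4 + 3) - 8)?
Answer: -328 - 1804*√3/3 ≈ -1369.5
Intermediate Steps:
u(b) = 20
f = 2*√3 (f = √(20 - 8) = √12 = 2*√3 ≈ 3.4641)
O(M) = M*(11 + M)/3 (O(M) = ((11 + M)*(2*M))*(⅙) = (2*M*(11 + M))*(⅙) = M*(11 + M)/3)
-82*O(f) = -82*2*√3*(11 + 2*√3)/3 = -164*√3*(11 + 2*√3)/3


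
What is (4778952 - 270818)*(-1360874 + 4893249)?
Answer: 15924419838250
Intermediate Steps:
(4778952 - 270818)*(-1360874 + 4893249) = 4508134*3532375 = 15924419838250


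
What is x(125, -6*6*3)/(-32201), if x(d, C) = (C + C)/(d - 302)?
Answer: -72/1899859 ≈ -3.7898e-5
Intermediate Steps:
x(d, C) = 2*C/(-302 + d) (x(d, C) = (2*C)/(-302 + d) = 2*C/(-302 + d))
x(125, -6*6*3)/(-32201) = (2*(-6*6*3)/(-302 + 125))/(-32201) = (2*(-36*3)/(-177))*(-1/32201) = (2*(-108)*(-1/177))*(-1/32201) = (72/59)*(-1/32201) = -72/1899859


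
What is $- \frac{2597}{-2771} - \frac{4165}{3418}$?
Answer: $- \frac{2664669}{9471278} \approx -0.28134$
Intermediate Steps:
$- \frac{2597}{-2771} - \frac{4165}{3418} = \left(-2597\right) \left(- \frac{1}{2771}\right) - \frac{4165}{3418} = \frac{2597}{2771} - \frac{4165}{3418} = - \frac{2664669}{9471278}$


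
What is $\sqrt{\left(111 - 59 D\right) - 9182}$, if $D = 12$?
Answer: $i \sqrt{9779} \approx 98.889 i$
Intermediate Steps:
$\sqrt{\left(111 - 59 D\right) - 9182} = \sqrt{\left(111 - 708\right) - 9182} = \sqrt{-597 - 9182} = \sqrt{-9779} = i \sqrt{9779}$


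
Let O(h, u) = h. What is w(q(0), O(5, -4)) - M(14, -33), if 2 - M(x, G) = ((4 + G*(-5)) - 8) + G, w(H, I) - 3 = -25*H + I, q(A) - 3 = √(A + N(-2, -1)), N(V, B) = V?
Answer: 59 - 25*I*√2 ≈ 59.0 - 35.355*I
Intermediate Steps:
q(A) = 3 + √(-2 + A) (q(A) = 3 + √(A - 2) = 3 + √(-2 + A))
w(H, I) = 3 + I - 25*H (w(H, I) = 3 + (-25*H + I) = 3 + (I - 25*H) = 3 + I - 25*H)
M(x, G) = 6 + 4*G (M(x, G) = 2 - (((4 + G*(-5)) - 8) + G) = 2 - (((4 - 5*G) - 8) + G) = 2 - ((-4 - 5*G) + G) = 2 - (-4 - 4*G) = 2 + (4 + 4*G) = 6 + 4*G)
w(q(0), O(5, -4)) - M(14, -33) = (3 + 5 - 25*(3 + √(-2 + 0))) - (6 + 4*(-33)) = (3 + 5 - 25*(3 + √(-2))) - (6 - 132) = (3 + 5 - 25*(3 + I*√2)) - 1*(-126) = (3 + 5 + (-75 - 25*I*√2)) + 126 = (-67 - 25*I*√2) + 126 = 59 - 25*I*√2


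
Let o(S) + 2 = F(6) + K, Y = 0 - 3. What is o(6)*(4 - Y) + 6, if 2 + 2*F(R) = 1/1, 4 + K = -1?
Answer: -93/2 ≈ -46.500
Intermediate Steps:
Y = -3
K = -5 (K = -4 - 1 = -5)
F(R) = -1/2 (F(R) = -1 + (1/2)/1 = -1 + (1/2)*1 = -1 + 1/2 = -1/2)
o(S) = -15/2 (o(S) = -2 + (-1/2 - 5) = -2 - 11/2 = -15/2)
o(6)*(4 - Y) + 6 = -15*(4 - 1*(-3))/2 + 6 = -15*(4 + 3)/2 + 6 = -15/2*7 + 6 = -105/2 + 6 = -93/2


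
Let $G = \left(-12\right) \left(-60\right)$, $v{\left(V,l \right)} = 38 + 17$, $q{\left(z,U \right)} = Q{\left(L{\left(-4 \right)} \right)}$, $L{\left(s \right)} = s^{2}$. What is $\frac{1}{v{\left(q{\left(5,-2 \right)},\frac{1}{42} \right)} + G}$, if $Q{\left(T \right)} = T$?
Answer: $\frac{1}{775} \approx 0.0012903$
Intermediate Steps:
$q{\left(z,U \right)} = 16$ ($q{\left(z,U \right)} = \left(-4\right)^{2} = 16$)
$v{\left(V,l \right)} = 55$
$G = 720$
$\frac{1}{v{\left(q{\left(5,-2 \right)},\frac{1}{42} \right)} + G} = \frac{1}{55 + 720} = \frac{1}{775}$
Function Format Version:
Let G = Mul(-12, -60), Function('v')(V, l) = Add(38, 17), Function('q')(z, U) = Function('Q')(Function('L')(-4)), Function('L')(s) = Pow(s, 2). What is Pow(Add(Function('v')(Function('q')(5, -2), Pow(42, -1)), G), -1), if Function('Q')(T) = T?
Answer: Rational(1, 775) ≈ 0.0012903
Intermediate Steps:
Function('q')(z, U) = 16 (Function('q')(z, U) = Pow(-4, 2) = 16)
Function('v')(V, l) = 55
G = 720
Pow(Add(Function('v')(Function('q')(5, -2), Pow(42, -1)), G), -1) = Pow(Add(55, 720), -1) = Pow(775, -1) = Rational(1, 775)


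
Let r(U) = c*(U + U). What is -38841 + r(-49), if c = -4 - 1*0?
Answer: -38449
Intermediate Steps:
c = -4 (c = -4 + 0 = -4)
r(U) = -8*U (r(U) = -4*(U + U) = -8*U)
-38841 + r(-49) = -38841 - 8*(-49) = -38841 + 392 = -38449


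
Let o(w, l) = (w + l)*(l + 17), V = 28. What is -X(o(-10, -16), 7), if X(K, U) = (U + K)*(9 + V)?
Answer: 703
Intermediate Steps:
o(w, l) = (17 + l)*(l + w) (o(w, l) = (l + w)*(17 + l) = (17 + l)*(l + w))
X(K, U) = 37*K + 37*U (X(K, U) = (U + K)*(9 + 28) = (K + U)*37 = 37*K + 37*U)
-X(o(-10, -16), 7) = -(37*((-16)² + 17*(-16) + 17*(-10) - 16*(-10)) + 37*7) = -(37*(256 - 272 - 170 + 160) + 259) = -(37*(-26) + 259) = -(-962 + 259) = -1*(-703) = 703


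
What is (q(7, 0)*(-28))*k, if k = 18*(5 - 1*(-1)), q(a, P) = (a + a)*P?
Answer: 0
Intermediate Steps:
q(a, P) = 2*P*a (q(a, P) = (2*a)*P = 2*P*a)
k = 108 (k = 18*(5 + 1) = 18*6 = 108)
(q(7, 0)*(-28))*k = ((2*0*7)*(-28))*108 = (0*(-28))*108 = 0*108 = 0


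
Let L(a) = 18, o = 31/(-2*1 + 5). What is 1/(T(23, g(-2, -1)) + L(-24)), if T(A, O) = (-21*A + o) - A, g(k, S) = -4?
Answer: -3/1433 ≈ -0.0020935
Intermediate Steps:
o = 31/3 (o = 31/(-2 + 5) = 31/3 ≈ 10.333)
T(A, O) = 31/3 - 22*A (T(A, O) = (-21*A + 31/3) - A = (31/3 - 21*A) - A = 31/3 - 22*A)
1/(T(23, g(-2, -1)) + L(-24)) = 1/((31/3 - 22*23) + 18) = 1/((31/3 - 506) + 18) = 1/(-1487/3 + 18) = 1/(-1433/3) = -3/1433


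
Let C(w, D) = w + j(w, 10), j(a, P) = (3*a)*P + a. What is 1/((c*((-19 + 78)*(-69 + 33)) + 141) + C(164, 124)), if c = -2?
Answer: 1/9637 ≈ 0.00010377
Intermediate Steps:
j(a, P) = a + 3*P*a (j(a, P) = 3*P*a + a = a + 3*P*a)
C(w, D) = 32*w (C(w, D) = w + w*(1 + 3*10) = w + w*(1 + 30) = w + w*31 = w + 31*w = 32*w)
1/((c*((-19 + 78)*(-69 + 33)) + 141) + C(164, 124)) = 1/((-2*(-19 + 78)*(-69 + 33) + 141) + 32*164) = 1/((-118*(-36) + 141) + 5248) = 1/((-2*(-2124) + 141) + 5248) = 1/((4248 + 141) + 5248) = 1/(4389 + 5248) = 1/9637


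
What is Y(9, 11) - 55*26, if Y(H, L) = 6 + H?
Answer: -1415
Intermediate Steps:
Y(9, 11) - 55*26 = (6 + 9) - 55*26 = 15 - 1430 = -1415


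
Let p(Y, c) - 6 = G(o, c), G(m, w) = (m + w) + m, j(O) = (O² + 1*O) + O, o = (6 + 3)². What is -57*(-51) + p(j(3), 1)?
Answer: 3076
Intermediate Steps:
o = 81 (o = 9² = 81)
j(O) = O² + 2*O (j(O) = (O² + O) + O = (O + O²) + O = O² + 2*O)
G(m, w) = w + 2*m
p(Y, c) = 168 + c (p(Y, c) = 6 + (c + 2*81) = 6 + (c + 162) = 6 + (162 + c) = 168 + c)
-57*(-51) + p(j(3), 1) = -57*(-51) + (168 + 1) = 2907 + 169 = 3076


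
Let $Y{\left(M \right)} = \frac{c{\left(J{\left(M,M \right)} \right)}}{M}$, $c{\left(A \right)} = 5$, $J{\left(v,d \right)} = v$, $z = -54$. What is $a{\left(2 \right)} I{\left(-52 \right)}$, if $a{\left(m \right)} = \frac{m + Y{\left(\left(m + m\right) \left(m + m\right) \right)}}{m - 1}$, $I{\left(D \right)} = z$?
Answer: $- \frac{999}{8} \approx -124.88$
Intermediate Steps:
$I{\left(D \right)} = -54$
$Y{\left(M \right)} = \frac{5}{M}$
$a{\left(m \right)} = \frac{m + \frac{5}{4 m^{2}}}{-1 + m}$ ($a{\left(m \right)} = \frac{m + \frac{5}{\left(m + m\right) \left(m + m\right)}}{m - 1} = \frac{m + \frac{5}{2 m 2 m}}{-1 + m} = \frac{m + \frac{5}{4 m^{2}}}{-1 + m}$)
$a{\left(2 \right)} I{\left(-52 \right)} = \frac{\frac{5}{4} + 2^{3}}{4 \left(-1 + 2\right)} \left(-54\right) = \frac{\frac{5}{4} + 8}{4 \cdot 1} \left(-54\right) = \frac{1}{4} \cdot 1 \cdot \frac{37}{4} \left(-54\right) = \frac{37}{16} \left(-54\right) = - \frac{999}{8}$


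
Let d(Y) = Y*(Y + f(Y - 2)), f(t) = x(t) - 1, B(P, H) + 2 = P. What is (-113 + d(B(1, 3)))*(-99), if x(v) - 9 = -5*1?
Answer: 11385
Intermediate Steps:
x(v) = 4 (x(v) = 9 - 5*1 = 9 - 5 = 4)
B(P, H) = -2 + P
f(t) = 3 (f(t) = 4 - 1 = 3)
d(Y) = Y*(3 + Y) (d(Y) = Y*(Y + 3) = Y*(3 + Y))
(-113 + d(B(1, 3)))*(-99) = (-113 + (-2 + 1)*(3 + (-2 + 1)))*(-99) = (-113 - (3 - 1))*(-99) = (-113 - 1*2)*(-99) = (-113 - 2)*(-99) = -115*(-99) = 11385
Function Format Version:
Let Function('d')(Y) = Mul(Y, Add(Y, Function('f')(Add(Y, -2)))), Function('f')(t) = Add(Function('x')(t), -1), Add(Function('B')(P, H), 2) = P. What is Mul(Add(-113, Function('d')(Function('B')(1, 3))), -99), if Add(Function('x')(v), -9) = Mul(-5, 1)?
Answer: 11385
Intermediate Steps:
Function('x')(v) = 4 (Function('x')(v) = Add(9, Mul(-5, 1)) = Add(9, -5) = 4)
Function('B')(P, H) = Add(-2, P)
Function('f')(t) = 3 (Function('f')(t) = Add(4, -1) = 3)
Function('d')(Y) = Mul(Y, Add(3, Y)) (Function('d')(Y) = Mul(Y, Add(Y, 3)) = Mul(Y, Add(3, Y)))
Mul(Add(-113, Function('d')(Function('B')(1, 3))), -99) = Mul(Add(-113, Mul(Add(-2, 1), Add(3, Add(-2, 1)))), -99) = Mul(Add(-113, Mul(-1, Add(3, -1))), -99) = Mul(Add(-113, Mul(-1, 2)), -99) = Mul(Add(-113, -2), -99) = Mul(-115, -99) = 11385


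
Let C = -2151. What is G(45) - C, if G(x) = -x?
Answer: 2106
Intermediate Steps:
G(45) - C = -1*45 - 1*(-2151) = -45 + 2151 = 2106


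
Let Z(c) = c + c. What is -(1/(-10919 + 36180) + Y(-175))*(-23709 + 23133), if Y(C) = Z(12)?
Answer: 349208640/25261 ≈ 13824.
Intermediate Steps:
Z(c) = 2*c
Y(C) = 24 (Y(C) = 2*12 = 24)
-(1/(-10919 + 36180) + Y(-175))*(-23709 + 23133) = -(1/(-10919 + 36180) + 24)*(-23709 + 23133) = -(1/25261 + 24)*(-576) = -606265*(-576)/25261 = -1*(-349208640/25261) = 349208640/25261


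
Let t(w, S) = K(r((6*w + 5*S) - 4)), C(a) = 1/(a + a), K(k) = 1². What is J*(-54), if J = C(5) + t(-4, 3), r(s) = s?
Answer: -297/5 ≈ -59.400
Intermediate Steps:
K(k) = 1
C(a) = 1/(2*a)
t(w, S) = 1
J = 11/10 (J = (½)/5 + 1 = (½)*(⅕) + 1 = ⅒ + 1 = 11/10 ≈ 1.1000)
J*(-54) = (11/10)*(-54) = -297/5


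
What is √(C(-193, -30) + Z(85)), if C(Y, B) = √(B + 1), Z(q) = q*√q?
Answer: √(85*√85 + I*√29) ≈ 27.994 + 0.09618*I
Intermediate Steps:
Z(q) = q^(3/2)
C(Y, B) = √(1 + B)
√(C(-193, -30) + Z(85)) = √(√(1 - 30) + 85^(3/2)) = √(√(-29) + 85*√85) = √(I*√29 + 85*√85) = √(85*√85 + I*√29)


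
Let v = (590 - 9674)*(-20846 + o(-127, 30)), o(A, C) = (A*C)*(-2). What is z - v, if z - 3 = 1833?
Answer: -120143148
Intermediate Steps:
z = 1836 (z = 3 + 1833 = 1836)
o(A, C) = -2*A*C
v = 120144984 (v = (590 - 9674)*(-20846 - 2*(-127)*30) = -9084*(-20846 + 7620) = -9084*(-13226) = 120144984)
z - v = 1836 - 1*120144984 = 1836 - 120144984 = -120143148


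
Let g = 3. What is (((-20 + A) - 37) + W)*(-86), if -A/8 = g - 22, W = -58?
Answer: -3182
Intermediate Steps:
A = 152 (A = -8*(3 - 22) = -8*(-19) = 152)
(((-20 + A) - 37) + W)*(-86) = (((-20 + 152) - 37) - 58)*(-86) = ((132 - 37) - 58)*(-86) = (95 - 58)*(-86) = 37*(-86) = -3182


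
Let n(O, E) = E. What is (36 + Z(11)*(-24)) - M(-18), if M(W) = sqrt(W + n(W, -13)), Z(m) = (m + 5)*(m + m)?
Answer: -8412 - I*sqrt(31) ≈ -8412.0 - 5.5678*I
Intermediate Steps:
Z(m) = 2*m*(5 + m) (Z(m) = (5 + m)*(2*m) = 2*m*(5 + m))
M(W) = sqrt(-13 + W) (M(W) = sqrt(W - 13) = sqrt(-13 + W))
(36 + Z(11)*(-24)) - M(-18) = (36 + (2*11*(5 + 11))*(-24)) - sqrt(-13 - 18) = (36 + (2*11*16)*(-24)) - sqrt(-31) = (36 + 352*(-24)) - I*sqrt(31) = (36 - 8448) - I*sqrt(31) = -8412 - I*sqrt(31)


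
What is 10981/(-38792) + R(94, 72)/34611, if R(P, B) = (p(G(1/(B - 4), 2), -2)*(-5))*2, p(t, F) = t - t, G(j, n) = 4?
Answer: -10981/38792 ≈ -0.28307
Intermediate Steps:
p(t, F) = 0
R(P, B) = 0 (R(P, B) = (0*(-5))*2 = 0*2 = 0)
10981/(-38792) + R(94, 72)/34611 = 10981/(-38792) + 0/34611 = 10981*(-1/38792) + 0*(1/34611) = -10981/38792 + 0 = -10981/38792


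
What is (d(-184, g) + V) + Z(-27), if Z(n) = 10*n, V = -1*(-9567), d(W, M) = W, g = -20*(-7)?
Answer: 9113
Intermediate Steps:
g = 140
V = 9567
(d(-184, g) + V) + Z(-27) = (-184 + 9567) + 10*(-27) = 9383 - 270 = 9113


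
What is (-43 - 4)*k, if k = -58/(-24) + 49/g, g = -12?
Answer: 235/3 ≈ 78.333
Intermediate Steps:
k = -5/3 (k = -58/(-24) + 49/(-12) = -58*(-1/24) + 49*(-1/12) = 29/12 - 49/12 = -5/3 ≈ -1.6667)
(-43 - 4)*k = (-43 - 4)*(-5/3) = -47*(-5/3) = 235/3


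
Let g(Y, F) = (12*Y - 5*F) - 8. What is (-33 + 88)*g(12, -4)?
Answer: 8580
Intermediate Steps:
g(Y, F) = -8 - 5*F + 12*Y (g(Y, F) = (-5*F + 12*Y) - 8 = -8 - 5*F + 12*Y)
(-33 + 88)*g(12, -4) = (-33 + 88)*(-8 - 5*(-4) + 12*12) = 55*(-8 + 20 + 144) = 55*156 = 8580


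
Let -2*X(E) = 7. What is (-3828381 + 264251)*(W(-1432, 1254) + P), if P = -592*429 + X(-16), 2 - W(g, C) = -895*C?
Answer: -3094949708865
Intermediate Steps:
X(E) = -7/2 (X(E) = -½*7 = -7/2)
W(g, C) = 2 + 895*C (W(g, C) = 2 - (-895)*C = 2 + 895*C)
P = -507943/2 (P = -592*429 - 7/2 = -253968 - 7/2 = -507943/2 ≈ -2.5397e+5)
(-3828381 + 264251)*(W(-1432, 1254) + P) = (-3828381 + 264251)*((2 + 895*1254) - 507943/2) = -3564130*((2 + 1122330) - 507943/2) = -3564130*(1122332 - 507943/2) = -3564130*1736721/2 = -3094949708865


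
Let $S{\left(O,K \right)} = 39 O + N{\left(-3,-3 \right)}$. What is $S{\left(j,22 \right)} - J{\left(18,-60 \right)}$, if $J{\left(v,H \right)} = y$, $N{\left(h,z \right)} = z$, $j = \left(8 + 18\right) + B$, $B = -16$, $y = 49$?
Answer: $338$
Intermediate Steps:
$j = 10$ ($j = \left(8 + 18\right) - 16 = 26 - 16 = 10$)
$J{\left(v,H \right)} = 49$
$S{\left(O,K \right)} = -3 + 39 O$ ($S{\left(O,K \right)} = 39 O - 3 = -3 + 39 O$)
$S{\left(j,22 \right)} - J{\left(18,-60 \right)} = \left(-3 + 39 \cdot 10\right) - 49 = \left(-3 + 390\right) - 49 = 387 - 49 = 338$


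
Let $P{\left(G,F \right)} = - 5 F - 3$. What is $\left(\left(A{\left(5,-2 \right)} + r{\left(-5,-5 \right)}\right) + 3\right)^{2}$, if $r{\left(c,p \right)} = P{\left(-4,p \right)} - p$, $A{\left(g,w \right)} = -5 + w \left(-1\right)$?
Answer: $729$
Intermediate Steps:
$A{\left(g,w \right)} = -5 - w$
$P{\left(G,F \right)} = -3 - 5 F$
$r{\left(c,p \right)} = -3 - 6 p$ ($r{\left(c,p \right)} = \left(-3 - 5 p\right) - p = -3 - 6 p$)
$\left(\left(A{\left(5,-2 \right)} + r{\left(-5,-5 \right)}\right) + 3\right)^{2} = \left(\left(\left(-5 - -2\right) - -27\right) + 3\right)^{2} = \left(\left(\left(-5 + 2\right) + \left(-3 + 30\right)\right) + 3\right)^{2} = \left(\left(-3 + 27\right) + 3\right)^{2} = \left(24 + 3\right)^{2} = 27^{2} = 729$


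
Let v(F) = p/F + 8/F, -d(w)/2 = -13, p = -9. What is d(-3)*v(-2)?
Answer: 13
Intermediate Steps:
d(w) = 26 (d(w) = -2*(-13) = 26)
v(F) = -1/F (v(F) = -9/F + 8/F = -1/F)
d(-3)*v(-2) = 26*(-1/(-2)) = 26*(-1*(-½)) = 26*(½) = 13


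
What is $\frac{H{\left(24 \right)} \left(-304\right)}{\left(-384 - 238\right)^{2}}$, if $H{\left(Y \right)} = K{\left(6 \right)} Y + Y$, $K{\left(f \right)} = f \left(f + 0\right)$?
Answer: $- \frac{67488}{96721} \approx -0.69776$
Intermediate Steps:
$K{\left(f \right)} = f^{2}$ ($K{\left(f \right)} = f f = f^{2}$)
$H{\left(Y \right)} = 37 Y$ ($H{\left(Y \right)} = 6^{2} Y + Y = 36 Y + Y = 37 Y$)
$\frac{H{\left(24 \right)} \left(-304\right)}{\left(-384 - 238\right)^{2}} = \frac{37 \cdot 24 \left(-304\right)}{\left(-384 - 238\right)^{2}} = \frac{888 \left(-304\right)}{\left(-622\right)^{2}} = - \frac{269952}{386884} = \left(-269952\right) \frac{1}{386884} = - \frac{67488}{96721}$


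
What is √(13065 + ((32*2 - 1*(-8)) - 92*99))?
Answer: √4029 ≈ 63.474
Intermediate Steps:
√(13065 + ((32*2 - 1*(-8)) - 92*99)) = √(13065 + ((64 + 8) - 9108)) = √(13065 + (72 - 9108)) = √(13065 - 9036) = √4029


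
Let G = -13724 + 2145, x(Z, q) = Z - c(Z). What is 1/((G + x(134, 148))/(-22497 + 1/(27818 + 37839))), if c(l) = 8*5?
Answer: 1477085528/754070645 ≈ 1.9588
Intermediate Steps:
c(l) = 40
x(Z, q) = -40 + Z (x(Z, q) = Z - 1*40 = Z - 40 = -40 + Z)
G = -11579
1/((G + x(134, 148))/(-22497 + 1/(27818 + 37839))) = 1/((-11579 + (-40 + 134))/(-22497 + 1/(27818 + 37839))) = 1/((-11579 + 94)/(-22497 + 1/65657)) = 1/(-11485/(-22497 + 1/65657)) = 1/(-11485/(-1477085528/65657)) = 1/(-11485*(-65657/1477085528)) = 1/(754070645/1477085528) = 1477085528/754070645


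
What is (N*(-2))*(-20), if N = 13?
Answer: 520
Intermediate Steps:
(N*(-2))*(-20) = (13*(-2))*(-20) = -26*(-20) = 520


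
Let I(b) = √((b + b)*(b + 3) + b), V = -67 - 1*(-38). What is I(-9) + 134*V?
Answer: -3886 + 3*√11 ≈ -3876.1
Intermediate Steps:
V = -29 (V = -67 + 38 = -29)
I(b) = √(b + 2*b*(3 + b)) (I(b) = √((2*b)*(3 + b) + b) = √(2*b*(3 + b) + b) = √(b + 2*b*(3 + b)))
I(-9) + 134*V = √(-9*(7 + 2*(-9))) + 134*(-29) = √(-9*(7 - 18)) - 3886 = √(-9*(-11)) - 3886 = √99 - 3886 = 3*√11 - 3886 = -3886 + 3*√11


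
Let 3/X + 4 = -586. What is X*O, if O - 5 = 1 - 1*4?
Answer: -3/295 ≈ -0.010169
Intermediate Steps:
X = -3/590 (X = 3/(-4 - 586) = 3/(-590) = 3*(-1/590) = -3/590 ≈ -0.0050847)
O = 2 (O = 5 + (1 - 1*4) = 5 + (1 - 4) = 5 - 3 = 2)
X*O = -3/590*2 = -3/295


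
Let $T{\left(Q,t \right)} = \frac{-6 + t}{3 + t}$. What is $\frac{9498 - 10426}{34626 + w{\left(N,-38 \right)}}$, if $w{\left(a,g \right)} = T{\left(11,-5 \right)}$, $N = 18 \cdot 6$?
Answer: $- \frac{1856}{69263} \approx -0.026796$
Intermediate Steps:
$N = 108$
$T{\left(Q,t \right)} = \frac{-6 + t}{3 + t}$
$w{\left(a,g \right)} = \frac{11}{2}$ ($w{\left(a,g \right)} = \frac{-6 - 5}{3 - 5} = \frac{1}{-2} \left(-11\right) = \left(- \frac{1}{2}\right) \left(-11\right) = \frac{11}{2}$)
$\frac{9498 - 10426}{34626 + w{\left(N,-38 \right)}} = \frac{9498 - 10426}{34626 + \frac{11}{2}} = - \frac{928}{\frac{69263}{2}} = \left(-928\right) \frac{2}{69263} = - \frac{1856}{69263}$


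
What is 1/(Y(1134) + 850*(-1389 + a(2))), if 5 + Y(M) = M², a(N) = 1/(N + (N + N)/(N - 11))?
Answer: 7/740932 ≈ 9.4476e-6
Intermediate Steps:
a(N) = 1/(N + 2*N/(-11 + N)) (a(N) = 1/(N + (2*N)/(-11 + N)) = 1/(N + 2*N/(-11 + N)))
Y(M) = -5 + M²
1/(Y(1134) + 850*(-1389 + a(2))) = 1/((-5 + 1134²) + 850*(-1389 + (-11 + 2)/(2*(-9 + 2)))) = 1/((-5 + 1285956) + 850*(-1389 + (½)*(-9)/(-7))) = 1/(1285951 + 850*(-1389 + (½)*(-⅐)*(-9))) = 1/(1285951 + 850*(-1389 + 9/14)) = 1/(1285951 + 850*(-19437/14)) = 1/(1285951 - 8260725/7) = 1/(740932/7) = 7/740932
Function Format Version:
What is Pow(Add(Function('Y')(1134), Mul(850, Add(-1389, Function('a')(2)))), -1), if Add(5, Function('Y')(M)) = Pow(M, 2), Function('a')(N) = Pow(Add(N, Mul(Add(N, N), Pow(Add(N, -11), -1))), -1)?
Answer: Rational(7, 740932) ≈ 9.4476e-6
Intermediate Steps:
Function('a')(N) = Pow(Add(N, Mul(2, N, Pow(Add(-11, N), -1))), -1) (Function('a')(N) = Pow(Add(N, Mul(Mul(2, N), Pow(Add(-11, N), -1))), -1) = Pow(Add(N, Mul(2, N, Pow(Add(-11, N), -1))), -1))
Function('Y')(M) = Add(-5, Pow(M, 2))
Pow(Add(Function('Y')(1134), Mul(850, Add(-1389, Function('a')(2)))), -1) = Pow(Add(Add(-5, Pow(1134, 2)), Mul(850, Add(-1389, Mul(Pow(2, -1), Pow(Add(-9, 2), -1), Add(-11, 2))))), -1) = Pow(Add(Add(-5, 1285956), Mul(850, Add(-1389, Mul(Rational(1, 2), Pow(-7, -1), -9)))), -1) = Pow(Add(1285951, Mul(850, Add(-1389, Mul(Rational(1, 2), Rational(-1, 7), -9)))), -1) = Pow(Add(1285951, Mul(850, Add(-1389, Rational(9, 14)))), -1) = Pow(Add(1285951, Mul(850, Rational(-19437, 14))), -1) = Pow(Add(1285951, Rational(-8260725, 7)), -1) = Pow(Rational(740932, 7), -1) = Rational(7, 740932)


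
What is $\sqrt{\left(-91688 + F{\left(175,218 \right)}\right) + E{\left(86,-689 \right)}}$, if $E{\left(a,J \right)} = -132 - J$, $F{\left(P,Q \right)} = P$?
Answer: $2 i \sqrt{22739} \approx 301.59 i$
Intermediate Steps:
$\sqrt{\left(-91688 + F{\left(175,218 \right)}\right) + E{\left(86,-689 \right)}} = \sqrt{\left(-91688 + 175\right) - -557} = \sqrt{-91513 + \left(-132 + 689\right)} = \sqrt{-91513 + 557} = \sqrt{-90956} = 2 i \sqrt{22739}$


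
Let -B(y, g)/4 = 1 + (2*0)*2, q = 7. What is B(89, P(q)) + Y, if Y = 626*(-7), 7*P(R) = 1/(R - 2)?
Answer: -4386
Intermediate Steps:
P(R) = 1/(7*(-2 + R)) (P(R) = 1/(7*(R - 2)) = 1/(7*(-2 + R)))
B(y, g) = -4 (B(y, g) = -4*(1 + (2*0)*2) = -4*(1 + 0*2) = -4*(1 + 0) = -4*1 = -4)
Y = -4382
B(89, P(q)) + Y = -4 - 4382 = -4386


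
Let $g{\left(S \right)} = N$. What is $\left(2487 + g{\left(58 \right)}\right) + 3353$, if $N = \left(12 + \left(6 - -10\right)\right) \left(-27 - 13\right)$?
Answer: $4720$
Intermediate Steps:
$N = -1120$ ($N = \left(12 + \left(6 + 10\right)\right) \left(-40\right) = \left(12 + 16\right) \left(-40\right) = 28 \left(-40\right) = -1120$)
$g{\left(S \right)} = -1120$
$\left(2487 + g{\left(58 \right)}\right) + 3353 = \left(2487 - 1120\right) + 3353 = 1367 + 3353 = 4720$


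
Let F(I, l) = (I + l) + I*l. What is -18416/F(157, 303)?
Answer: -18416/48031 ≈ -0.38342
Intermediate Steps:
F(I, l) = I + l + I*l
-18416/F(157, 303) = -18416/(157 + 303 + 157*303) = -18416/(157 + 303 + 47571) = -18416/48031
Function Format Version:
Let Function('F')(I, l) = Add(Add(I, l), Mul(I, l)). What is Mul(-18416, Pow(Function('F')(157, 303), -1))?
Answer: Rational(-18416, 48031) ≈ -0.38342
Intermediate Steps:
Function('F')(I, l) = Add(I, l, Mul(I, l))
Mul(-18416, Pow(Function('F')(157, 303), -1)) = Mul(-18416, Pow(Add(157, 303, Mul(157, 303)), -1)) = Mul(-18416, Pow(Add(157, 303, 47571), -1)) = Mul(-18416, Pow(48031, -1)) = Mul(-18416, Rational(1, 48031)) = Rational(-18416, 48031)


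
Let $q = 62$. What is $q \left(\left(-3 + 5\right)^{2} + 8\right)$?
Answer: $744$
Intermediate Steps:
$q \left(\left(-3 + 5\right)^{2} + 8\right) = 62 \left(\left(-3 + 5\right)^{2} + 8\right) = 62 \left(2^{2} + 8\right) = 62 \left(4 + 8\right) = 62 \cdot 12 = 744$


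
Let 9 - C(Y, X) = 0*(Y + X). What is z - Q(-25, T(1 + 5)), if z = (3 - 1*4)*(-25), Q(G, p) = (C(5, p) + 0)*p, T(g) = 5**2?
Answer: -200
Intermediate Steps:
T(g) = 25
C(Y, X) = 9 (C(Y, X) = 9 - 0*(Y + X) = 9 - 0*(X + Y) = 9 - 1*0 = 9 + 0 = 9)
Q(G, p) = 9*p (Q(G, p) = (9 + 0)*p = 9*p)
z = 25 (z = (3 - 4)*(-25) = -1*(-25) = 25)
z - Q(-25, T(1 + 5)) = 25 - 9*25 = 25 - 1*225 = 25 - 225 = -200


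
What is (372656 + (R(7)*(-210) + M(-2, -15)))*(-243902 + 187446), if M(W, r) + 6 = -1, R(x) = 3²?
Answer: -20931570104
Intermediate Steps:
R(x) = 9
M(W, r) = -7 (M(W, r) = -6 - 1 = -7)
(372656 + (R(7)*(-210) + M(-2, -15)))*(-243902 + 187446) = (372656 + (9*(-210) - 7))*(-243902 + 187446) = (372656 + (-1890 - 7))*(-56456) = (372656 - 1897)*(-56456) = 370759*(-56456) = -20931570104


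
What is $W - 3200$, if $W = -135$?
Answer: $-3335$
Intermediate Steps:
$W - 3200 = -135 - 3200 = -3335$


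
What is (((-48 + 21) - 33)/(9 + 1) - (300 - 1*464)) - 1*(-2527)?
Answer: 2685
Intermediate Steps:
(((-48 + 21) - 33)/(9 + 1) - (300 - 1*464)) - 1*(-2527) = ((-27 - 33)/10 - (300 - 464)) + 2527 = ((⅒)*(-60) - 1*(-164)) + 2527 = (-6 + 164) + 2527 = 158 + 2527 = 2685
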